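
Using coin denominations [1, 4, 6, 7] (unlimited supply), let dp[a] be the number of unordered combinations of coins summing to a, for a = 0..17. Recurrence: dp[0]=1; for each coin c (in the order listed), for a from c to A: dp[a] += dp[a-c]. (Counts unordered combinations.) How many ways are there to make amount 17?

after  coin     0     1     2     3     4     5     6     7     8     9    10    11    12    13    14    15    16    17
          1     1     1     1     1     1     1     1     1     1     1     1     1     1     1     1     1     1     1
          4     1     1     1     1     2     2     2     2     3     3     3     3     4     4     4     4     5     5
          6     1     1     1     1     2     2     3     3     4     4     5     5     7     7     8     8    10    10
          7     1     1     1     1     2     2     3     4     5     5     6     7     9    10    12    13    15    16

16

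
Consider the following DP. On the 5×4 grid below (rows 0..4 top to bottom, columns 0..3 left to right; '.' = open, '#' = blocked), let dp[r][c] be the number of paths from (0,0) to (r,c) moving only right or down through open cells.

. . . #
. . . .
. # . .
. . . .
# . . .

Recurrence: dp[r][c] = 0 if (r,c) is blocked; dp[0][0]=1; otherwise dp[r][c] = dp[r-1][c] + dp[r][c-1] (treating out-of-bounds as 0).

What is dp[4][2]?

r\c   0   1   2   3
  0   1   1   1   0
  1   1   2   3   3
  2   1   0   3   6
  3   1   1   4  10
  4   0   1   5  15

5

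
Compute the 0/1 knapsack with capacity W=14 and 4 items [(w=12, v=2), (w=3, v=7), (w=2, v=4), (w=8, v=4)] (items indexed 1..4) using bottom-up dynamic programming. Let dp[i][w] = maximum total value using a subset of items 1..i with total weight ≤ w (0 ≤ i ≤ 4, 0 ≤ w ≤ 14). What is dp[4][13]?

15

i\w   0   1   2   3   4   5   6   7   8   9  10  11  12  13  14
  0   0   0   0   0   0   0   0   0   0   0   0   0   0   0   0
  1   0   0   0   0   0   0   0   0   0   0   0   0   2   2   2
  2   0   0   0   7   7   7   7   7   7   7   7   7   7   7   7
  3   0   0   4   7   7  11  11  11  11  11  11  11  11  11  11
  4   0   0   4   7   7  11  11  11  11  11  11  11  11  15  15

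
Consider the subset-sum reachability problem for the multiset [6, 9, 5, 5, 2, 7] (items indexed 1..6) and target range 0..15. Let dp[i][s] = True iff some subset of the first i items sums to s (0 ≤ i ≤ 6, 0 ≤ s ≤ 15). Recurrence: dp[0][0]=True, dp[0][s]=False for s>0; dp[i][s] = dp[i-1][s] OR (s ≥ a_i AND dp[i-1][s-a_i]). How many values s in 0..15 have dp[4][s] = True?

8

i\s   0   1   2   3   4   5   6   7   8   9  10  11  12  13  14  15
  0   T   F   F   F   F   F   F   F   F   F   F   F   F   F   F   F
  1   T   F   F   F   F   F   T   F   F   F   F   F   F   F   F   F
  2   T   F   F   F   F   F   T   F   F   T   F   F   F   F   F   T
  3   T   F   F   F   F   T   T   F   F   T   F   T   F   F   T   T
  4   T   F   F   F   F   T   T   F   F   T   T   T   F   F   T   T
  5   T   F   T   F   F   T   T   T   T   T   T   T   T   T   T   T
  6   T   F   T   F   F   T   T   T   T   T   T   T   T   T   T   T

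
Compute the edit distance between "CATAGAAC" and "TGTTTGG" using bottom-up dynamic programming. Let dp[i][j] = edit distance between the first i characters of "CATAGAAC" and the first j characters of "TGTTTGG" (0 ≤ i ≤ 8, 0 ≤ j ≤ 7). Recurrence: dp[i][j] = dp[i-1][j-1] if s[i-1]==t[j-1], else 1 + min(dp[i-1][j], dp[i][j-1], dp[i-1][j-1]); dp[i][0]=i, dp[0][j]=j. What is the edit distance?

7

   ''  T  G  T  T  T  G  G
''  0  1  2  3  4  5  6  7
 C  1  1  2  3  4  5  6  7
 A  2  2  2  3  4  5  6  7
 T  3  2  3  2  3  4  5  6
 A  4  3  3  3  3  4  5  6
 G  5  4  3  4  4  4  4  5
 A  6  5  4  4  5  5  5  5
 A  7  6  5  5  5  6  6  6
 C  8  7  6  6  6  6  7  7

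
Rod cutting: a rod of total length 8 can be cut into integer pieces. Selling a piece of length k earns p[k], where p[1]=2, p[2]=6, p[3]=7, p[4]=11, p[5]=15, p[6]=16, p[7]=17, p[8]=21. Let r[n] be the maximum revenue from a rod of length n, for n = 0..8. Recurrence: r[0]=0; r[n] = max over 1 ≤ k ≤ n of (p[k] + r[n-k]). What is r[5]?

   n    0    1    2    3    4    5    6    7    8
r[n]    0    2    6    8   12   15   18   21   24

15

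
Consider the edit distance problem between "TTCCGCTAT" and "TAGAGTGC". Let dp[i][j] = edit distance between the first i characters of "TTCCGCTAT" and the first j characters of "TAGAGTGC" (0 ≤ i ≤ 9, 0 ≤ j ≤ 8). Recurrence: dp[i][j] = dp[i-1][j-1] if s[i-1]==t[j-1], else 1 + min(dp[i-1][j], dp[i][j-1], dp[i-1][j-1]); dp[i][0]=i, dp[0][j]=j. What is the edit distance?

   ''  T  A  G  A  G  T  G  C
''  0  1  2  3  4  5  6  7  8
 T  1  0  1  2  3  4  5  6  7
 T  2  1  1  2  3  4  4  5  6
 C  3  2  2  2  3  4  5  5  5
 C  4  3  3  3  3  4  5  6  5
 G  5  4  4  3  4  3  4  5  6
 C  6  5  5  4  4  4  4  5  5
 T  7  6  6  5  5  5  4  5  6
 A  8  7  6  6  5  6  5  5  6
 T  9  8  7  7  6  6  6  6  6

6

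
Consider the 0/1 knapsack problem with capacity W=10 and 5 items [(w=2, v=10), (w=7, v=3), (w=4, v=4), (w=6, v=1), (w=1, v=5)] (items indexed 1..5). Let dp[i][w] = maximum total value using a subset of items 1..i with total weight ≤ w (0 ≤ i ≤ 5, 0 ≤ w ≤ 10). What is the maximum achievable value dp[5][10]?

19

i\w   0   1   2   3   4   5   6   7   8   9  10
  0   0   0   0   0   0   0   0   0   0   0   0
  1   0   0  10  10  10  10  10  10  10  10  10
  2   0   0  10  10  10  10  10  10  10  13  13
  3   0   0  10  10  10  10  14  14  14  14  14
  4   0   0  10  10  10  10  14  14  14  14  14
  5   0   5  10  15  15  15  15  19  19  19  19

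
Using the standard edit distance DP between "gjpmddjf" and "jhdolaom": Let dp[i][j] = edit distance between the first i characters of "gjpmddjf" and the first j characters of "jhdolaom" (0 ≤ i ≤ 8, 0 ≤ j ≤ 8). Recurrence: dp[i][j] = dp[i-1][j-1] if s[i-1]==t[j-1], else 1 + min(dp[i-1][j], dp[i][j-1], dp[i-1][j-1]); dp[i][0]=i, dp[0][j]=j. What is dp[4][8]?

   ''  j  h  d  o  l  a  o  m
''  0  1  2  3  4  5  6  7  8
 g  1  1  2  3  4  5  6  7  8
 j  2  1  2  3  4  5  6  7  8
 p  3  2  2  3  4  5  6  7  8
 m  4  3  3  3  4  5  6  7  7
 d  5  4  4  3  4  5  6  7  8
 d  6  5  5  4  4  5  6  7  8
 j  7  6  6  5  5  5  6  7  8
 f  8  7  7  6  6  6  6  7  8

7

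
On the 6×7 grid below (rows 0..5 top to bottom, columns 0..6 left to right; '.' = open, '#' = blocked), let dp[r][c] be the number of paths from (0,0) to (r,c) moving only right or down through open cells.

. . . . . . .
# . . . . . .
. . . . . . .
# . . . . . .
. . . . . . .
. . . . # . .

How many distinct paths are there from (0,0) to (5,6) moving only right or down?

r\c   0   1   2   3   4   5   6
  0   1   1   1   1   1   1   1
  1   0   1   2   3   4   5   6
  2   0   1   3   6  10  15  21
  3   0   1   4  10  20  35  56
  4   0   1   5  15  35  70 126
  5   0   1   6  21   0  70 196

196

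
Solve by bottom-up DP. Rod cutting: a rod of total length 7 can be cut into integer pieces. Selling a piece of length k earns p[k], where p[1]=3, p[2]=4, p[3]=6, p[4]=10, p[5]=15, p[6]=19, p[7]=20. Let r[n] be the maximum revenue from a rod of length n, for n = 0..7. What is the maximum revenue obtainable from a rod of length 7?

22

   n    0    1    2    3    4    5    6    7
r[n]    0    3    6    9   12   15   19   22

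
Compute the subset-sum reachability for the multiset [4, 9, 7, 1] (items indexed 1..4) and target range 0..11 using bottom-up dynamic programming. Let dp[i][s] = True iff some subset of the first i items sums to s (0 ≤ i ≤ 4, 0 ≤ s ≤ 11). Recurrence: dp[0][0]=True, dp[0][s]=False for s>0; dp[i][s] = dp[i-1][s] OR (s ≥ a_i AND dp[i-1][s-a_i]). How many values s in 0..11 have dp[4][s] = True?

9

i\s   0   1   2   3   4   5   6   7   8   9  10  11
  0   T   F   F   F   F   F   F   F   F   F   F   F
  1   T   F   F   F   T   F   F   F   F   F   F   F
  2   T   F   F   F   T   F   F   F   F   T   F   F
  3   T   F   F   F   T   F   F   T   F   T   F   T
  4   T   T   F   F   T   T   F   T   T   T   T   T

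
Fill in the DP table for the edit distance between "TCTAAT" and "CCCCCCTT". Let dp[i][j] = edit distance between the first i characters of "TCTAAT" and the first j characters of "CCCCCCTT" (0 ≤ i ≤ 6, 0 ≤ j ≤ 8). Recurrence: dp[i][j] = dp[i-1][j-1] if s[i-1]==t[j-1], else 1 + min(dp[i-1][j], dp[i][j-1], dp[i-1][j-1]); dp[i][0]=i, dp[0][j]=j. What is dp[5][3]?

   ''  C  C  C  C  C  C  T  T
''  0  1  2  3  4  5  6  7  8
 T  1  1  2  3  4  5  6  6  7
 C  2  1  1  2  3  4  5  6  7
 T  3  2  2  2  3  4  5  5  6
 A  4  3  3  3  3  4  5  6  6
 A  5  4  4  4  4  4  5  6  7
 T  6  5  5  5  5  5  5  5  6

4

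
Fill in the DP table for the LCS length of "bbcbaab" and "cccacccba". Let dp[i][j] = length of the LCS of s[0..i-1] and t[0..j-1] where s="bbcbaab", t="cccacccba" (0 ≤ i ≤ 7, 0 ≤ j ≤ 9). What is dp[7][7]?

   ''  c  c  c  a  c  c  c  b  a
''  0  0  0  0  0  0  0  0  0  0
 b  0  0  0  0  0  0  0  0  1  1
 b  0  0  0  0  0  0  0  0  1  1
 c  0  1  1  1  1  1  1  1  1  1
 b  0  1  1  1  1  1  1  1  2  2
 a  0  1  1  1  2  2  2  2  2  3
 a  0  1  1  1  2  2  2  2  2  3
 b  0  1  1  1  2  2  2  2  3  3

2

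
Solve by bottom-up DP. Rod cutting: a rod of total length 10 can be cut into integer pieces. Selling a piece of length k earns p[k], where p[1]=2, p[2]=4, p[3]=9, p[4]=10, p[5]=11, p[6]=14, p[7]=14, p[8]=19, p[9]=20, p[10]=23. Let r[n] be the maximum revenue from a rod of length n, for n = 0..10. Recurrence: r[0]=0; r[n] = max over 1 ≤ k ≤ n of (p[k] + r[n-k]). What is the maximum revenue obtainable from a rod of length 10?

   n    0    1    2    3    4    5    6    7    8    9   10
r[n]    0    2    4    9   11   13   18   20   22   27   29

29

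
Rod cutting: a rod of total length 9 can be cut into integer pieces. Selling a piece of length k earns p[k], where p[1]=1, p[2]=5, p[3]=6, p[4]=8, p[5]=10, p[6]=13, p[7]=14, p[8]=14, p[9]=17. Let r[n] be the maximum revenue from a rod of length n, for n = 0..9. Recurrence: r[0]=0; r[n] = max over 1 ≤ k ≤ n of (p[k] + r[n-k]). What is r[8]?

20

   n    0    1    2    3    4    5    6    7    8    9
r[n]    0    1    5    6   10   11   15   16   20   21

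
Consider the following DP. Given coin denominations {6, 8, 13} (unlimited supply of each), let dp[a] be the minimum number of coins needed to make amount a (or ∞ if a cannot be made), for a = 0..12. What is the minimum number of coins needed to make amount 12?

 a  0  1  2  3  4  5  6  7  8  9 10 11 12
dp  0  -  -  -  -  -  1  -  1  -  -  -  2
(- denotes ∞ / unreachable)

2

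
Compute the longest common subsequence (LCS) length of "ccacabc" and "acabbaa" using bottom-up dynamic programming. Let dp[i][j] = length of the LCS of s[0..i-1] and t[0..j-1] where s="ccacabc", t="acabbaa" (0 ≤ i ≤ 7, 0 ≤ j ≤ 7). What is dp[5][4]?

   ''  a  c  a  b  b  a  a
''  0  0  0  0  0  0  0  0
 c  0  0  1  1  1  1  1  1
 c  0  0  1  1  1  1  1  1
 a  0  1  1  2  2  2  2  2
 c  0  1  2  2  2  2  2  2
 a  0  1  2  3  3  3  3  3
 b  0  1  2  3  4  4  4  4
 c  0  1  2  3  4  4  4  4

3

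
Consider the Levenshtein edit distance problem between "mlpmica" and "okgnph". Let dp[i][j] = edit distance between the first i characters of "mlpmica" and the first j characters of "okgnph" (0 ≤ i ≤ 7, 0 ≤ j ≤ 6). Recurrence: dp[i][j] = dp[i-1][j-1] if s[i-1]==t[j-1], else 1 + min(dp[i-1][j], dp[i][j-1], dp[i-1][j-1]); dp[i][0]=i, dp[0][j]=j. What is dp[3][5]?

   ''  o  k  g  n  p  h
''  0  1  2  3  4  5  6
 m  1  1  2  3  4  5  6
 l  2  2  2  3  4  5  6
 p  3  3  3  3  4  4  5
 m  4  4  4  4  4  5  5
 i  5  5  5  5  5  5  6
 c  6  6  6  6  6  6  6
 a  7  7  7  7  7  7  7

4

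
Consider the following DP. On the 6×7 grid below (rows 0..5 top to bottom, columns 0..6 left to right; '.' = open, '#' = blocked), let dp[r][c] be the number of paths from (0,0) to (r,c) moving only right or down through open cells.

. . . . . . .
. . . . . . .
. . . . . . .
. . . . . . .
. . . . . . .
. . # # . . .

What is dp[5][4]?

70

r\c   0   1   2   3   4   5   6
  0   1   1   1   1   1   1   1
  1   1   2   3   4   5   6   7
  2   1   3   6  10  15  21  28
  3   1   4  10  20  35  56  84
  4   1   5  15  35  70 126 210
  5   1   6   0   0  70 196 406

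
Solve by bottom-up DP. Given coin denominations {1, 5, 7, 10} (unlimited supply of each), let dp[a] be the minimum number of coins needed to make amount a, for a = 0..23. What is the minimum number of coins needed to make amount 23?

4

 a  0  1  2  3  4  5  6  7  8  9 10 11 12 13 14 15 16 17 18 19 20 21 22 23
dp  0  1  2  3  4  1  2  1  2  3  1  2  2  3  2  2  3  2  3  3  2  3  3  4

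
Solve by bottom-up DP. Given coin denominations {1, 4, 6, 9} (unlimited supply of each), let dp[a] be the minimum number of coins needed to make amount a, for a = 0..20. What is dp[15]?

 a  0  1  2  3  4  5  6  7  8  9 10 11 12 13 14 15 16 17 18 19 20
dp  0  1  2  3  1  2  1  2  2  1  2  3  2  2  3  2  3  3  2  3  4

2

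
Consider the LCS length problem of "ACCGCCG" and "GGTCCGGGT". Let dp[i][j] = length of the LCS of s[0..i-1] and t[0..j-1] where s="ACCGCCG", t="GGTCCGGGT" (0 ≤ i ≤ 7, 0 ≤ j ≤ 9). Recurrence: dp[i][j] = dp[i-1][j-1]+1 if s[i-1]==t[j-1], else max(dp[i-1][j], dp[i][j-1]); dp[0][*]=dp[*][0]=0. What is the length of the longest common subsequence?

   ''  G  G  T  C  C  G  G  G  T
''  0  0  0  0  0  0  0  0  0  0
 A  0  0  0  0  0  0  0  0  0  0
 C  0  0  0  0  1  1  1  1  1  1
 C  0  0  0  0  1  2  2  2  2  2
 G  0  1  1  1  1  2  3  3  3  3
 C  0  1  1  1  2  2  3  3  3  3
 C  0  1  1  1  2  3  3  3  3  3
 G  0  1  2  2  2  3  4  4  4  4

4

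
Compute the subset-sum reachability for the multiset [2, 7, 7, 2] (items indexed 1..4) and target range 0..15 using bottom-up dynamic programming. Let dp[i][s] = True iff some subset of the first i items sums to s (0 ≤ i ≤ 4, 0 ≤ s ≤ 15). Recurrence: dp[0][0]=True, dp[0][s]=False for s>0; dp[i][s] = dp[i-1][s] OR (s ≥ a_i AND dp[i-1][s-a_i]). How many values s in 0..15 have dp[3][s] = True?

5

i\s   0   1   2   3   4   5   6   7   8   9  10  11  12  13  14  15
  0   T   F   F   F   F   F   F   F   F   F   F   F   F   F   F   F
  1   T   F   T   F   F   F   F   F   F   F   F   F   F   F   F   F
  2   T   F   T   F   F   F   F   T   F   T   F   F   F   F   F   F
  3   T   F   T   F   F   F   F   T   F   T   F   F   F   F   T   F
  4   T   F   T   F   T   F   F   T   F   T   F   T   F   F   T   F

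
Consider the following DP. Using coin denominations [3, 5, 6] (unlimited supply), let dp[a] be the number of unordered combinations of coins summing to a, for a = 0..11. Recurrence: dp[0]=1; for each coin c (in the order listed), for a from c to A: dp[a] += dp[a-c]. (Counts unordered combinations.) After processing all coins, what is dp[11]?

2

after  coin     0     1     2     3     4     5     6     7     8     9    10    11
          3     1     0     0     1     0     0     1     0     0     1     0     0
          5     1     0     0     1     0     1     1     0     1     1     1     1
          6     1     0     0     1     0     1     2     0     1     2     1     2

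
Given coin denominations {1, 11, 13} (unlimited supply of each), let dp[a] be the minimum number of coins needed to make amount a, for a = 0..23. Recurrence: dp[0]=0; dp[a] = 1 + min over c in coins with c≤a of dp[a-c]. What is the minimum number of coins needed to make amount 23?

 a  0  1  2  3  4  5  6  7  8  9 10 11 12 13 14 15 16 17 18 19 20 21 22 23
dp  0  1  2  3  4  5  6  7  8  9 10  1  2  1  2  3  4  5  6  7  8  9  2  3

3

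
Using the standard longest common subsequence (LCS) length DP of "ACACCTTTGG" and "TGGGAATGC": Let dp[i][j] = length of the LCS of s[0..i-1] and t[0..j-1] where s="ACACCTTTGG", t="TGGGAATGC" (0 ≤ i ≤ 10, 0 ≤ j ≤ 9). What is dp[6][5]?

   ''  T  G  G  G  A  A  T  G  C
''  0  0  0  0  0  0  0  0  0  0
 A  0  0  0  0  0  1  1  1  1  1
 C  0  0  0  0  0  1  1  1  1  2
 A  0  0  0  0  0  1  2  2  2  2
 C  0  0  0  0  0  1  2  2  2  3
 C  0  0  0  0  0  1  2  2  2  3
 T  0  1  1  1  1  1  2  3  3  3
 T  0  1  1  1  1  1  2  3  3  3
 T  0  1  1  1  1  1  2  3  3  3
 G  0  1  2  2  2  2  2  3  4  4
 G  0  1  2  3  3  3  3  3  4  4

1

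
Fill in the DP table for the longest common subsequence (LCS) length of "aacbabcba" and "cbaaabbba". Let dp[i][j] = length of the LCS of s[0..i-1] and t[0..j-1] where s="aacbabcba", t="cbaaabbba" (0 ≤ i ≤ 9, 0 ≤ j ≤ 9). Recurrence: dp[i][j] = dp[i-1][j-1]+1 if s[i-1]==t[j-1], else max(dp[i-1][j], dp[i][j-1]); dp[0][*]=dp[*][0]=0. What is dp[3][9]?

   ''  c  b  a  a  a  b  b  b  a
''  0  0  0  0  0  0  0  0  0  0
 a  0  0  0  1  1  1  1  1  1  1
 a  0  0  0  1  2  2  2  2  2  2
 c  0  1  1  1  2  2  2  2  2  2
 b  0  1  2  2  2  2  3  3  3  3
 a  0  1  2  3  3  3  3  3  3  4
 b  0  1  2  3  3  3  4  4  4  4
 c  0  1  2  3  3  3  4  4  4  4
 b  0  1  2  3  3  3  4  5  5  5
 a  0  1  2  3  4  4  4  5  5  6

2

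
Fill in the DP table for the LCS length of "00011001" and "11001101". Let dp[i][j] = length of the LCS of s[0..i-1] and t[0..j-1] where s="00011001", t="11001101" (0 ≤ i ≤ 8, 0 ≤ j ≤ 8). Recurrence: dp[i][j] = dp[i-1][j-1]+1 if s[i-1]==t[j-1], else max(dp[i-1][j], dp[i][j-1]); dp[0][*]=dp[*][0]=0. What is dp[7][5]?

   ''  1  1  0  0  1  1  0  1
''  0  0  0  0  0  0  0  0  0
 0  0  0  0  1  1  1  1  1  1
 0  0  0  0  1  2  2  2  2  2
 0  0  0  0  1  2  2  2  3  3
 1  0  1  1  1  2  3  3  3  4
 1  0  1  2  2  2  3  4  4  4
 0  0  1  2  3  3  3  4  5  5
 0  0  1  2  3  4  4  4  5  5
 1  0  1  2  3  4  5  5  5  6

4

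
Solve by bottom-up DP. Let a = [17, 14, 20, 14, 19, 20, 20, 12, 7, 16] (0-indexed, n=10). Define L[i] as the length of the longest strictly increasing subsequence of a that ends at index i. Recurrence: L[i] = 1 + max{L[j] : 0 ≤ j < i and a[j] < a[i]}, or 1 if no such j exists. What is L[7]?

1

   i    0    1    2    3    4    5    6    7    8    9
a[i]   17   14   20   14   19   20   20   12    7   16
L[i]    1    1    2    1    2    3    3    1    1    2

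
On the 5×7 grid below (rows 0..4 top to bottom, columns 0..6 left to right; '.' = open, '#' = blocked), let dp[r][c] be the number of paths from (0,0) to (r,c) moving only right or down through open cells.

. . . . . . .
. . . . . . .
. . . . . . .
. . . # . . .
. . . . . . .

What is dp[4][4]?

r\c   0   1   2   3   4   5   6
  0   1   1   1   1   1   1   1
  1   1   2   3   4   5   6   7
  2   1   3   6  10  15  21  28
  3   1   4  10   0  15  36  64
  4   1   5  15  15  30  66 130

30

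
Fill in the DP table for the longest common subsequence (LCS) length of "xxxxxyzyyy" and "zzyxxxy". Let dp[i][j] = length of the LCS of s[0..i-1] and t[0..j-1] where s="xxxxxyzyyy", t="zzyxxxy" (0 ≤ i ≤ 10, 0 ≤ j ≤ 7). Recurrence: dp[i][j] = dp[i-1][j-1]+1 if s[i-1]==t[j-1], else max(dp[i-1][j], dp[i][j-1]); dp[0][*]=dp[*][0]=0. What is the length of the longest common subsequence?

4

   ''  z  z  y  x  x  x  y
''  0  0  0  0  0  0  0  0
 x  0  0  0  0  1  1  1  1
 x  0  0  0  0  1  2  2  2
 x  0  0  0  0  1  2  3  3
 x  0  0  0  0  1  2  3  3
 x  0  0  0  0  1  2  3  3
 y  0  0  0  1  1  2  3  4
 z  0  1  1  1  1  2  3  4
 y  0  1  1  2  2  2  3  4
 y  0  1  1  2  2  2  3  4
 y  0  1  1  2  2  2  3  4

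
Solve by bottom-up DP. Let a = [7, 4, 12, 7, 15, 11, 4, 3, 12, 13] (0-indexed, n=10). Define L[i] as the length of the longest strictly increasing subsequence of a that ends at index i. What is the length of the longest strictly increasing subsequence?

5

   i    0    1    2    3    4    5    6    7    8    9
a[i]    7    4   12    7   15   11    4    3   12   13
L[i]    1    1    2    2    3    3    1    1    4    5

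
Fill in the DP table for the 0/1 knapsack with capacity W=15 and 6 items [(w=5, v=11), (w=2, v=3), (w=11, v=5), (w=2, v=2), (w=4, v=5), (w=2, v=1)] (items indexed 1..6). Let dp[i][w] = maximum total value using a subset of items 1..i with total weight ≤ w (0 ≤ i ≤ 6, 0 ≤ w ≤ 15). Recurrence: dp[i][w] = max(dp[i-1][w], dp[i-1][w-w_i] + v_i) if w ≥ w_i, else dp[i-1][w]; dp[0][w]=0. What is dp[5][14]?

21

i\w   0   1   2   3   4   5   6   7   8   9  10  11  12  13  14  15
  0   0   0   0   0   0   0   0   0   0   0   0   0   0   0   0   0
  1   0   0   0   0   0  11  11  11  11  11  11  11  11  11  11  11
  2   0   0   3   3   3  11  11  14  14  14  14  14  14  14  14  14
  3   0   0   3   3   3  11  11  14  14  14  14  14  14  14  14  14
  4   0   0   3   3   5  11  11  14  14  16  16  16  16  16  16  16
  5   0   0   3   3   5  11  11  14  14  16  16  19  19  21  21  21
  6   0   0   3   3   5  11  11  14  14  16  16  19  19  21  21  22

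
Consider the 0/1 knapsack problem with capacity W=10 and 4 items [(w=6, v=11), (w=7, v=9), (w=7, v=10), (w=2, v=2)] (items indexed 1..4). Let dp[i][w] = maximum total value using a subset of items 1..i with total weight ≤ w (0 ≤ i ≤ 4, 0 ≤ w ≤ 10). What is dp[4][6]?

i\w   0   1   2   3   4   5   6   7   8   9  10
  0   0   0   0   0   0   0   0   0   0   0   0
  1   0   0   0   0   0   0  11  11  11  11  11
  2   0   0   0   0   0   0  11  11  11  11  11
  3   0   0   0   0   0   0  11  11  11  11  11
  4   0   0   2   2   2   2  11  11  13  13  13

11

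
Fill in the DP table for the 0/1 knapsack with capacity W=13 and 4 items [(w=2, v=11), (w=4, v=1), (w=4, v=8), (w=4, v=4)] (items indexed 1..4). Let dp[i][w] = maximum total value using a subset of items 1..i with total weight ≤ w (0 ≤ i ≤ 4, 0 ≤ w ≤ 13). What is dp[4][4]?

11

i\w   0   1   2   3   4   5   6   7   8   9  10  11  12  13
  0   0   0   0   0   0   0   0   0   0   0   0   0   0   0
  1   0   0  11  11  11  11  11  11  11  11  11  11  11  11
  2   0   0  11  11  11  11  12  12  12  12  12  12  12  12
  3   0   0  11  11  11  11  19  19  19  19  20  20  20  20
  4   0   0  11  11  11  11  19  19  19  19  23  23  23  23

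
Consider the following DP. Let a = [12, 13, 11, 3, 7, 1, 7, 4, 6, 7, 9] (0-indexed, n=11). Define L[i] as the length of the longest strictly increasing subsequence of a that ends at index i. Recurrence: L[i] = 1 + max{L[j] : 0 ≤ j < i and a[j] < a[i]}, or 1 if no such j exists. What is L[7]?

2

   i    0    1    2    3    4    5    6    7    8    9   10
a[i]   12   13   11    3    7    1    7    4    6    7    9
L[i]    1    2    1    1    2    1    2    2    3    4    5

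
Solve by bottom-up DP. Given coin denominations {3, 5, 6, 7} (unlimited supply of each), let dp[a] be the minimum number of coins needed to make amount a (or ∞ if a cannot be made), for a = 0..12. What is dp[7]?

1

 a  0  1  2  3  4  5  6  7  8  9 10 11 12
dp  0  -  -  1  -  1  1  1  2  2  2  2  2
(- denotes ∞ / unreachable)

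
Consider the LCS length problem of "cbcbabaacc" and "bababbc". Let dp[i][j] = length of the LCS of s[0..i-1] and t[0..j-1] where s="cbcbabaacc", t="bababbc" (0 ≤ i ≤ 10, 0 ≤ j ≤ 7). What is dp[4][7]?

2

   ''  b  a  b  a  b  b  c
''  0  0  0  0  0  0  0  0
 c  0  0  0  0  0  0  0  1
 b  0  1  1  1  1  1  1  1
 c  0  1  1  1  1  1  1  2
 b  0  1  1  2  2  2  2  2
 a  0  1  2  2  3  3  3  3
 b  0  1  2  3  3  4  4  4
 a  0  1  2  3  4  4  4  4
 a  0  1  2  3  4  4  4  4
 c  0  1  2  3  4  4  4  5
 c  0  1  2  3  4  4  4  5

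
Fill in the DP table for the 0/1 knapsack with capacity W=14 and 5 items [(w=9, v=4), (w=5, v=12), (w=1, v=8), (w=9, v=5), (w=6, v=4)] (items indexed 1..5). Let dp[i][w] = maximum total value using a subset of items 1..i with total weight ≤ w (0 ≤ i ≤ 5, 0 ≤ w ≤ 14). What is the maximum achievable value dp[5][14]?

24

i\w   0   1   2   3   4   5   6   7   8   9  10  11  12  13  14
  0   0   0   0   0   0   0   0   0   0   0   0   0   0   0   0
  1   0   0   0   0   0   0   0   0   0   4   4   4   4   4   4
  2   0   0   0   0   0  12  12  12  12  12  12  12  12  12  16
  3   0   8   8   8   8  12  20  20  20  20  20  20  20  20  20
  4   0   8   8   8   8  12  20  20  20  20  20  20  20  20  20
  5   0   8   8   8   8  12  20  20  20  20  20  20  24  24  24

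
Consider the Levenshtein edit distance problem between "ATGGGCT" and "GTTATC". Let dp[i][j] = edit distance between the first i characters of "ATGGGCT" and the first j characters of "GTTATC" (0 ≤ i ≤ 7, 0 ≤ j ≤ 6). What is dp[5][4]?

   ''  G  T  T  A  T  C
''  0  1  2  3  4  5  6
 A  1  1  2  3  3  4  5
 T  2  2  1  2  3  3  4
 G  3  2  2  2  3  4  4
 G  4  3  3  3  3  4  5
 G  5  4  4  4  4  4  5
 C  6  5  5  5  5  5  4
 T  7  6  5  5  6  5  5

4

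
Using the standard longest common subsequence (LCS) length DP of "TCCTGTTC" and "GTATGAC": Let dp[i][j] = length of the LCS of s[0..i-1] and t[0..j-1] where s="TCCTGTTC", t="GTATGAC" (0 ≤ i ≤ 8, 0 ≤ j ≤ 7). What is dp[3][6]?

   ''  G  T  A  T  G  A  C
''  0  0  0  0  0  0  0  0
 T  0  0  1  1  1  1  1  1
 C  0  0  1  1  1  1  1  2
 C  0  0  1  1  1  1  1  2
 T  0  0  1  1  2  2  2  2
 G  0  1  1  1  2  3  3  3
 T  0  1  2  2  2  3  3  3
 T  0  1  2  2  3  3  3  3
 C  0  1  2  2  3  3  3  4

1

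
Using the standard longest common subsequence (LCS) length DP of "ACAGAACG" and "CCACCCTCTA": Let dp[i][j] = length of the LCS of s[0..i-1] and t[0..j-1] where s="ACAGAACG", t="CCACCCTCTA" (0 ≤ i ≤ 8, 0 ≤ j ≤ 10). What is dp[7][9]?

3

   ''  C  C  A  C  C  C  T  C  T  A
''  0  0  0  0  0  0  0  0  0  0  0
 A  0  0  0  1  1  1  1  1  1  1  1
 C  0  1  1  1  2  2  2  2  2  2  2
 A  0  1  1  2  2  2  2  2  2  2  3
 G  0  1  1  2  2  2  2  2  2  2  3
 A  0  1  1  2  2  2  2  2  2  2  3
 A  0  1  1  2  2  2  2  2  2  2  3
 C  0  1  2  2  3  3  3  3  3  3  3
 G  0  1  2  2  3  3  3  3  3  3  3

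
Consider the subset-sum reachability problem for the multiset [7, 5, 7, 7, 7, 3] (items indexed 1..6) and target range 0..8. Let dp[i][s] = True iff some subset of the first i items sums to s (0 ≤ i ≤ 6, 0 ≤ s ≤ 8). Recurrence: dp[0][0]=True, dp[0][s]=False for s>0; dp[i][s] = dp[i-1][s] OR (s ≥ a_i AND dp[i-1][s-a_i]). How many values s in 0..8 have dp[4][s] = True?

i\s   0   1   2   3   4   5   6   7   8
  0   T   F   F   F   F   F   F   F   F
  1   T   F   F   F   F   F   F   T   F
  2   T   F   F   F   F   T   F   T   F
  3   T   F   F   F   F   T   F   T   F
  4   T   F   F   F   F   T   F   T   F
  5   T   F   F   F   F   T   F   T   F
  6   T   F   F   T   F   T   F   T   T

3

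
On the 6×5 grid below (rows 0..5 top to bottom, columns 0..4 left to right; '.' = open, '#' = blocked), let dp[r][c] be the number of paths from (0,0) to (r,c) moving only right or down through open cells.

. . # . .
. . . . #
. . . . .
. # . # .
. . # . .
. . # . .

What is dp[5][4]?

7

r\c   0   1   2   3   4
  0   1   1   0   0   0
  1   1   2   2   2   0
  2   1   3   5   7   7
  3   1   0   5   0   7
  4   1   1   0   0   7
  5   1   2   0   0   7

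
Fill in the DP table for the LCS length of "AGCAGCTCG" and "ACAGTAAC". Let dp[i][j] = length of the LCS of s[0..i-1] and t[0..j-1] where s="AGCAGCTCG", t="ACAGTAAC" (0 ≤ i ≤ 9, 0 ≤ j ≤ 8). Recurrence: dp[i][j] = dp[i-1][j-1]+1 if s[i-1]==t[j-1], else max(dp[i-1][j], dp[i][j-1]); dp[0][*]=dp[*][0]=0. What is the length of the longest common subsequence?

6

   ''  A  C  A  G  T  A  A  C
''  0  0  0  0  0  0  0  0  0
 A  0  1  1  1  1  1  1  1  1
 G  0  1  1  1  2  2  2  2  2
 C  0  1  2  2  2  2  2  2  3
 A  0  1  2  3  3  3  3  3  3
 G  0  1  2  3  4  4  4  4  4
 C  0  1  2  3  4  4  4  4  5
 T  0  1  2  3  4  5  5  5  5
 C  0  1  2  3  4  5  5  5  6
 G  0  1  2  3  4  5  5  5  6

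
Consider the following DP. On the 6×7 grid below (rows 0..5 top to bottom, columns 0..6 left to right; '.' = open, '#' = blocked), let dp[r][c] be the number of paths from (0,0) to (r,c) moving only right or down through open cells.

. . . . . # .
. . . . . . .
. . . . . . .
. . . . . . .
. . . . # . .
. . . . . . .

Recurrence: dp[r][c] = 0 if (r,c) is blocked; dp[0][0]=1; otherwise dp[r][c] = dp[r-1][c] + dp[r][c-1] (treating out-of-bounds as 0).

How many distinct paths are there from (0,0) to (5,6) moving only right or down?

r\c   0   1   2   3   4   5   6
  0   1   1   1   1   1   0   0
  1   1   2   3   4   5   5   5
  2   1   3   6  10  15  20  25
  3   1   4  10  20  35  55  80
  4   1   5  15  35   0  55 135
  5   1   6  21  56  56 111 246

246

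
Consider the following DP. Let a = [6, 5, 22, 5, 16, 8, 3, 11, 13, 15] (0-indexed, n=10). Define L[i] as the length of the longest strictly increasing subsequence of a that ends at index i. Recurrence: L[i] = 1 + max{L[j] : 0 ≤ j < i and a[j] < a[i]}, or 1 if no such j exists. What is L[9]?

   i    0    1    2    3    4    5    6    7    8    9
a[i]    6    5   22    5   16    8    3   11   13   15
L[i]    1    1    2    1    2    2    1    3    4    5

5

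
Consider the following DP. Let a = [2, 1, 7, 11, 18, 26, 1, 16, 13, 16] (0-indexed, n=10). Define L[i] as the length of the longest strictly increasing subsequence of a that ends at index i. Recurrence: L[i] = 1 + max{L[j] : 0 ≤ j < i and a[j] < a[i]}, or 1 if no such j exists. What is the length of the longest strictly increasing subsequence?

   i    0    1    2    3    4    5    6    7    8    9
a[i]    2    1    7   11   18   26    1   16   13   16
L[i]    1    1    2    3    4    5    1    4    4    5

5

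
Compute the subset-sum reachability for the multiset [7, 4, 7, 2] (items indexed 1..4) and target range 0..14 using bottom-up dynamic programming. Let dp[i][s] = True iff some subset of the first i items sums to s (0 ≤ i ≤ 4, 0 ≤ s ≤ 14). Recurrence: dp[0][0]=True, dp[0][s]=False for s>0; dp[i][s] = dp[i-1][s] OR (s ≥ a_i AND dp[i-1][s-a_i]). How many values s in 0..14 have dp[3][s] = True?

i\s   0   1   2   3   4   5   6   7   8   9  10  11  12  13  14
  0   T   F   F   F   F   F   F   F   F   F   F   F   F   F   F
  1   T   F   F   F   F   F   F   T   F   F   F   F   F   F   F
  2   T   F   F   F   T   F   F   T   F   F   F   T   F   F   F
  3   T   F   F   F   T   F   F   T   F   F   F   T   F   F   T
  4   T   F   T   F   T   F   T   T   F   T   F   T   F   T   T

5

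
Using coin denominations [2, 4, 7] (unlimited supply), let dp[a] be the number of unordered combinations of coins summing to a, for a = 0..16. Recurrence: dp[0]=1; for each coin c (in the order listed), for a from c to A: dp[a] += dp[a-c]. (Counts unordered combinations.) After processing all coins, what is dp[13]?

after  coin     0     1     2     3     4     5     6     7     8     9    10    11    12    13    14    15    16
          2     1     0     1     0     1     0     1     0     1     0     1     0     1     0     1     0     1
          4     1     0     1     0     2     0     2     0     3     0     3     0     4     0     4     0     5
          7     1     0     1     0     2     0     2     1     3     1     3     2     4     2     5     3     6

2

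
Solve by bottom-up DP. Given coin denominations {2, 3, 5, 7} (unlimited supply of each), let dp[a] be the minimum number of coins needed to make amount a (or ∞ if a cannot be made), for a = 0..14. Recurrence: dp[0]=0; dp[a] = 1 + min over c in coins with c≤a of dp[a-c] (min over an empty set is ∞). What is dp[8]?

2

 a  0  1  2  3  4  5  6  7  8  9 10 11 12 13 14
dp  0  -  1  1  2  1  2  1  2  2  2  3  2  3  2
(- denotes ∞ / unreachable)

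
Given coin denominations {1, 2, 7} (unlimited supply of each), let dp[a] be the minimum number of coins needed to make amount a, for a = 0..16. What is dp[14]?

 a  0  1  2  3  4  5  6  7  8  9 10 11 12 13 14 15 16
dp  0  1  1  2  2  3  3  1  2  2  3  3  4  4  2  3  3

2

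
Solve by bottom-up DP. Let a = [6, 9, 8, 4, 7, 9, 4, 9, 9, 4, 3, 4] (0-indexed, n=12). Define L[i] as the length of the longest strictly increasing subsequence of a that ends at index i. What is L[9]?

   i    0    1    2    3    4    5    6    7    8    9   10   11
a[i]    6    9    8    4    7    9    4    9    9    4    3    4
L[i]    1    2    2    1    2    3    1    3    3    1    1    2

1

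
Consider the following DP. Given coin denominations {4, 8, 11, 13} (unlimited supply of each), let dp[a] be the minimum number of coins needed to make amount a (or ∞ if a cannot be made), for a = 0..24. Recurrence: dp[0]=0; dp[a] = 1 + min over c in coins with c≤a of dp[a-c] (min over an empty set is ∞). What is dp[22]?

 a  0  1  2  3  4  5  6  7  8  9 10 11 12 13 14 15 16 17 18 19 20 21 22 23 24
dp  0  -  -  -  1  -  -  -  1  -  -  1  2  1  -  2  2  2  -  2  3  2  2  3  2
(- denotes ∞ / unreachable)

2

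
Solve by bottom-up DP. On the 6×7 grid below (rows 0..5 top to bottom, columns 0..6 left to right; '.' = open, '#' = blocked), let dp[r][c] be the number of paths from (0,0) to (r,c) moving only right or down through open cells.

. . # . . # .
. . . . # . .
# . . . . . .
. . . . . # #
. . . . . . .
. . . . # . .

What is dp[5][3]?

30

r\c   0   1   2   3   4   5   6
  0   1   1   0   0   0   0   0
  1   1   2   2   2   0   0   0
  2   0   2   4   6   6   6   6
  3   0   2   6  12  18   0   0
  4   0   2   8  20  38  38  38
  5   0   2  10  30   0  38  76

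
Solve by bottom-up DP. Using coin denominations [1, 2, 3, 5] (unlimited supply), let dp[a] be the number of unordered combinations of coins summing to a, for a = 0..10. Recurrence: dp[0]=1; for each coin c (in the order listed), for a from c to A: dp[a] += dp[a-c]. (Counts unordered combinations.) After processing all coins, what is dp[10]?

after  coin     0     1     2     3     4     5     6     7     8     9    10
          1     1     1     1     1     1     1     1     1     1     1     1
          2     1     1     2     2     3     3     4     4     5     5     6
          3     1     1     2     3     4     5     7     8    10    12    14
          5     1     1     2     3     4     6     8    10    13    16    20

20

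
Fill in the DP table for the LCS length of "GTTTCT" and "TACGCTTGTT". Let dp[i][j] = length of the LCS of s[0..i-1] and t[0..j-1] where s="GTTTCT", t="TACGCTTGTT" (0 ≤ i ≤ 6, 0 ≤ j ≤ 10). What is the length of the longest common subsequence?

5

   ''  T  A  C  G  C  T  T  G  T  T
''  0  0  0  0  0  0  0  0  0  0  0
 G  0  0  0  0  1  1  1  1  1  1  1
 T  0  1  1  1  1  1  2  2  2  2  2
 T  0  1  1  1  1  1  2  3  3  3  3
 T  0  1  1  1  1  1  2  3  3  4  4
 C  0  1  1  2  2  2  2  3  3  4  4
 T  0  1  1  2  2  2  3  3  3  4  5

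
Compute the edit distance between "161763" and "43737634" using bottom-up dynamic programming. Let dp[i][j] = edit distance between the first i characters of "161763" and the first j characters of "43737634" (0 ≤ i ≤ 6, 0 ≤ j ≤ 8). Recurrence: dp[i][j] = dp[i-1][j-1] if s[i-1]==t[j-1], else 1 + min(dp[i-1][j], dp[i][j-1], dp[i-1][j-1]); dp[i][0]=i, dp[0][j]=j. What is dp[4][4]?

4

   ''  4  3  7  3  7  6  3  4
''  0  1  2  3  4  5  6  7  8
 1  1  1  2  3  4  5  6  7  8
 6  2  2  2  3  4  5  5  6  7
 1  3  3  3  3  4  5  6  6  7
 7  4  4  4  3  4  4  5  6  7
 6  5  5  5  4  4  5  4  5  6
 3  6  6  5  5  4  5  5  4  5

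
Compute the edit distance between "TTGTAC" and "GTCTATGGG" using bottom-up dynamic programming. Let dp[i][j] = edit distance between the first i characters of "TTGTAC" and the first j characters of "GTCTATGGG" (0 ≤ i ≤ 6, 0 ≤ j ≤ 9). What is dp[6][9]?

6

   ''  G  T  C  T  A  T  G  G  G
''  0  1  2  3  4  5  6  7  8  9
 T  1  1  1  2  3  4  5  6  7  8
 T  2  2  1  2  2  3  4  5  6  7
 G  3  2  2  2  3  3  4  4  5  6
 T  4  3  2  3  2  3  3  4  5  6
 A  5  4  3  3  3  2  3  4  5  6
 C  6  5  4  3  4  3  3  4  5  6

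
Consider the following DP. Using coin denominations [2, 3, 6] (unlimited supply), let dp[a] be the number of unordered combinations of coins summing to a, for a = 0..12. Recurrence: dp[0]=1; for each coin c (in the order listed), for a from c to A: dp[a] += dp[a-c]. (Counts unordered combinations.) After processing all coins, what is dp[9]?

3

after  coin     0     1     2     3     4     5     6     7     8     9    10    11    12
          2     1     0     1     0     1     0     1     0     1     0     1     0     1
          3     1     0     1     1     1     1     2     1     2     2     2     2     3
          6     1     0     1     1     1     1     3     1     3     3     3     3     6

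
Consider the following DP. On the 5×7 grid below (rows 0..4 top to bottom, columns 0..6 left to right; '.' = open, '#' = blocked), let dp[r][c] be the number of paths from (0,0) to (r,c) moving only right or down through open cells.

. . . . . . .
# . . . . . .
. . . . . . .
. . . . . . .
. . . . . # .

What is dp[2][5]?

15

r\c   0   1   2   3   4   5   6
  0   1   1   1   1   1   1   1
  1   0   1   2   3   4   5   6
  2   0   1   3   6  10  15  21
  3   0   1   4  10  20  35  56
  4   0   1   5  15  35   0  56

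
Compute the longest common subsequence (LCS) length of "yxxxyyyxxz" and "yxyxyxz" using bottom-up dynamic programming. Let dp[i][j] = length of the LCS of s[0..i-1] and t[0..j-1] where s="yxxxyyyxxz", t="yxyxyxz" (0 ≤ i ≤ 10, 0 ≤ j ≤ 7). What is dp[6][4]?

3

   ''  y  x  y  x  y  x  z
''  0  0  0  0  0  0  0  0
 y  0  1  1  1  1  1  1  1
 x  0  1  2  2  2  2  2  2
 x  0  1  2  2  3  3  3  3
 x  0  1  2  2  3  3  4  4
 y  0  1  2  3  3  4  4  4
 y  0  1  2  3  3  4  4  4
 y  0  1  2  3  3  4  4  4
 x  0  1  2  3  4  4  5  5
 x  0  1  2  3  4  4  5  5
 z  0  1  2  3  4  4  5  6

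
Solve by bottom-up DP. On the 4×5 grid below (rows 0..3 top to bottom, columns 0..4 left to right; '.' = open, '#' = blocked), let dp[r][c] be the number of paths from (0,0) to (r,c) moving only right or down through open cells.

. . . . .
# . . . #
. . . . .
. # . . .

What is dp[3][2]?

3

r\c   0   1   2   3   4
  0   1   1   1   1   1
  1   0   1   2   3   0
  2   0   1   3   6   6
  3   0   0   3   9  15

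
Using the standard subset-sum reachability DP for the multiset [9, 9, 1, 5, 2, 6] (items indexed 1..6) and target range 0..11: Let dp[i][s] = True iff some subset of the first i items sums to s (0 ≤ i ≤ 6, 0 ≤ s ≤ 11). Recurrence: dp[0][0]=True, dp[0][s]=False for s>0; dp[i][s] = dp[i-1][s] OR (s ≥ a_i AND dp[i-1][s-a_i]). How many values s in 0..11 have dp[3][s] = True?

4

i\s   0   1   2   3   4   5   6   7   8   9  10  11
  0   T   F   F   F   F   F   F   F   F   F   F   F
  1   T   F   F   F   F   F   F   F   F   T   F   F
  2   T   F   F   F   F   F   F   F   F   T   F   F
  3   T   T   F   F   F   F   F   F   F   T   T   F
  4   T   T   F   F   F   T   T   F   F   T   T   F
  5   T   T   T   T   F   T   T   T   T   T   T   T
  6   T   T   T   T   F   T   T   T   T   T   T   T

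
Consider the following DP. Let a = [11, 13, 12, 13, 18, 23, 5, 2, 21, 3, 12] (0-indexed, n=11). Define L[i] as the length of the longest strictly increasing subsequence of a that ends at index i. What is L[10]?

   i    0    1    2    3    4    5    6    7    8    9   10
a[i]   11   13   12   13   18   23    5    2   21    3   12
L[i]    1    2    2    3    4    5    1    1    5    2    3

3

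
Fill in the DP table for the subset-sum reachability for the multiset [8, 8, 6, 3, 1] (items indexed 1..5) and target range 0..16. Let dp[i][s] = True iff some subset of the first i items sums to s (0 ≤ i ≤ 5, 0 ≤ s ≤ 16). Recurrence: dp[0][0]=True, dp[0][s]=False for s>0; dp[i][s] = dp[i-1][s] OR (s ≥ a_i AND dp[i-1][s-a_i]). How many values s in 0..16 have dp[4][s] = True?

i\s   0   1   2   3   4   5   6   7   8   9  10  11  12  13  14  15  16
  0   T   F   F   F   F   F   F   F   F   F   F   F   F   F   F   F   F
  1   T   F   F   F   F   F   F   F   T   F   F   F   F   F   F   F   F
  2   T   F   F   F   F   F   F   F   T   F   F   F   F   F   F   F   T
  3   T   F   F   F   F   F   T   F   T   F   F   F   F   F   T   F   T
  4   T   F   F   T   F   F   T   F   T   T   F   T   F   F   T   F   T
  5   T   T   F   T   T   F   T   T   T   T   T   T   T   F   T   T   T

8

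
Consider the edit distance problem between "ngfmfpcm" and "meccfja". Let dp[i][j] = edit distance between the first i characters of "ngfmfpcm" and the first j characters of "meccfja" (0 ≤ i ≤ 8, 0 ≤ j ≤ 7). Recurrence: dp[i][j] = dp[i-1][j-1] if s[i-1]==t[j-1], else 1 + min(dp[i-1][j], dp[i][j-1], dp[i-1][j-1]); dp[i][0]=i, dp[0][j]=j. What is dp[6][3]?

5

   ''  m  e  c  c  f  j  a
''  0  1  2  3  4  5  6  7
 n  1  1  2  3  4  5  6  7
 g  2  2  2  3  4  5  6  7
 f  3  3  3  3  4  4  5  6
 m  4  3  4  4  4  5  5  6
 f  5  4  4  5  5  4  5  6
 p  6  5  5  5  6  5  5  6
 c  7  6  6  5  5  6  6  6
 m  8  7  7  6  6  6  7  7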